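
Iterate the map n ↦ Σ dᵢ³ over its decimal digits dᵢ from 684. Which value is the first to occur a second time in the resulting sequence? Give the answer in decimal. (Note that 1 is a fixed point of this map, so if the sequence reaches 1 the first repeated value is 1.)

684 → 6³ + 8³ + 4³ = 792
792 → 7³ + 9³ + 2³ = 1080
1080 → 1³ + 0³ + 8³ + 0³ = 513
513 → 5³ + 1³ + 3³ = 153
153 → 1³ + 5³ + 3³ = 153  — 153 already appeared earlier.

153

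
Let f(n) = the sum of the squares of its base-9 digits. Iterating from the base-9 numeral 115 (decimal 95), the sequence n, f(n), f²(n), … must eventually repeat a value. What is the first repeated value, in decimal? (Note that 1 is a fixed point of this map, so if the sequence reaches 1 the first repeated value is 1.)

1

95 = (1,1,5)_9 → 1² + 1² + 5² = 27
27 = (3,0)_9 → 3² + 0² = 9
9 = (1,0)_9 → 1² + 0² = 1  — reached the fixed point 1.
1 → 1, so 1 is the first repeated value.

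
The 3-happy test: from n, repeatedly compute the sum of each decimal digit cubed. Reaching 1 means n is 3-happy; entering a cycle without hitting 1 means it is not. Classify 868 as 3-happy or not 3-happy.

868 → 1240
1240 → 73
73 → 370
370 → 370  — 370 already seen; the sequence cycles without reaching 1.

not 3-happy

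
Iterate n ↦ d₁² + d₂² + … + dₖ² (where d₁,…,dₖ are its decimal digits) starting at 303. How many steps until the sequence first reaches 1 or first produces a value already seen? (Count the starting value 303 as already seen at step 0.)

12

303 → 3² + 0² + 3² = 18
18 → 1² + 8² = 65
65 → 6² + 5² = 61
61 → 6² + 1² = 37
37 → 3² + 7² = 58
58 → 5² + 8² = 89
89 → 8² + 9² = 145
145 → 1² + 4² + 5² = 42
42 → 4² + 2² = 20
20 → 2² + 0² = 4
4 → 4² = 16
16 → 1² + 6² = 37  — 37 repeats.
That took 12 steps.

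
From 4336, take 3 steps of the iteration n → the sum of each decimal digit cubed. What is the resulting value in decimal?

514

4336 → 4³ + 3³ + 3³ + 6³ = 334
334 → 3³ + 3³ + 4³ = 118
118 → 1³ + 1³ + 8³ = 514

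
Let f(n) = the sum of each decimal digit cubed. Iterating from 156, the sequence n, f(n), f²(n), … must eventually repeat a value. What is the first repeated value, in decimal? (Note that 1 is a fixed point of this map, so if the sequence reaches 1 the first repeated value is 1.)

156 → 1³ + 5³ + 6³ = 1 + 125 + 216 = 342
342 → 3³ + 4³ + 2³ = 27 + 64 + 8 = 99
99 → 9³ + 9³ = 729 + 729 = 1458
1458 → 1³ + 4³ + 5³ + 8³ = 1 + 64 + 125 + 512 = 702
702 → 7³ + 0³ + 2³ = 343 + 0 + 8 = 351
351 → 3³ + 5³ + 1³ = 27 + 125 + 1 = 153
153 → 1³ + 5³ + 3³ = 1 + 125 + 27 = 153  — 153 already appeared earlier.

153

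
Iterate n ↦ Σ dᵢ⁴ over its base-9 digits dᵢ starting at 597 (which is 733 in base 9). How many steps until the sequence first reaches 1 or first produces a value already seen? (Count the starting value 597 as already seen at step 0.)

597 = (7,3,3)_9 → 7⁴ + 3⁴ + 3⁴ = 2563
2563 = (3,4,5,7)_9 → 3⁴ + 4⁴ + 5⁴ + 7⁴ = 3363
3363 = (4,5,4,6)_9 → 4⁴ + 5⁴ + 4⁴ + 6⁴ = 2433
2433 = (3,3,0,3)_9 → 3⁴ + 3⁴ + 0⁴ + 3⁴ = 243
243 = (3,0,0)_9 → 3⁴ + 0⁴ + 0⁴ = 81
81 = (1,0,0)_9 → 1⁴ + 0⁴ + 0⁴ = 1  — reached 1.
That took 6 steps.

6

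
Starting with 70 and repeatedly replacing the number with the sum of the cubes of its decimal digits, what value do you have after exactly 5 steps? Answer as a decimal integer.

730

70 → 7³ + 0³ = 343
343 → 3³ + 4³ + 3³ = 118
118 → 1³ + 1³ + 8³ = 514
514 → 5³ + 1³ + 4³ = 190
190 → 1³ + 9³ + 0³ = 730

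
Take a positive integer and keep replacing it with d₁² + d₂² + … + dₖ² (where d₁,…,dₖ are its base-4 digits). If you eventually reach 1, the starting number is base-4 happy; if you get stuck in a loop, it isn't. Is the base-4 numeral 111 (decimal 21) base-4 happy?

base-4 happy

21 = (1,1,1)_4 → 1² + 1² + 1² = 1 + 1 + 1 = 3
3 = (3)_4 → 3² = 9
9 = (2,1)_4 → 2² + 1² = 4 + 1 = 5
5 = (1,1)_4 → 1² + 1² = 1 + 1 = 2
2 = (2)_4 → 2² = 4
4 = (1,0)_4 → 1² + 0² = 1 + 0 = 1  — reached 1.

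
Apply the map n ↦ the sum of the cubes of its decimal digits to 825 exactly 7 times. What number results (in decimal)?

153

825 → 8³ + 2³ + 5³ = 512 + 8 + 125 = 645
645 → 6³ + 4³ + 5³ = 216 + 64 + 125 = 405
405 → 4³ + 0³ + 5³ = 64 + 0 + 125 = 189
189 → 1³ + 8³ + 9³ = 1 + 512 + 729 = 1242
1242 → 1³ + 2³ + 4³ + 2³ = 1 + 8 + 64 + 8 = 81
81 → 8³ + 1³ = 512 + 1 = 513
513 → 5³ + 1³ + 3³ = 125 + 1 + 27 = 153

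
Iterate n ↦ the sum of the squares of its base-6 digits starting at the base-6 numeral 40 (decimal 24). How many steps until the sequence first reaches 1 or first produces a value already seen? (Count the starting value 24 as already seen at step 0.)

24 = (4,0)_6 → 16
16 = (2,4)_6 → 20
20 = (3,2)_6 → 13
13 = (2,1)_6 → 5
5 = (5)_6 → 25
25 = (4,1)_6 → 17
17 = (2,5)_6 → 29
29 = (4,5)_6 → 41
41 = (1,0,5)_6 → 26
26 = (4,2)_6 → 20  — 20 repeats.
That took 10 steps.

10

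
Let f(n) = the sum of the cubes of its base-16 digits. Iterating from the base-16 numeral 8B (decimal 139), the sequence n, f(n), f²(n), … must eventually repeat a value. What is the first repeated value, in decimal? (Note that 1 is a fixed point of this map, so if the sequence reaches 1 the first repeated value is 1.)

139 = (8,11)_16 → 8³ + 11³ = 512 + 1331 = 1843
1843 = (7,3,3)_16 → 7³ + 3³ + 3³ = 343 + 27 + 27 = 397
397 = (1,8,13)_16 → 1³ + 8³ + 13³ = 1 + 512 + 2197 = 2710
2710 = (10,9,6)_16 → 10³ + 9³ + 6³ = 1000 + 729 + 216 = 1945
1945 = (7,9,9)_16 → 7³ + 9³ + 9³ = 343 + 729 + 729 = 1801
1801 = (7,0,9)_16 → 7³ + 0³ + 9³ = 343 + 0 + 729 = 1072
1072 = (4,3,0)_16 → 4³ + 3³ + 0³ = 64 + 27 + 0 = 91
91 = (5,11)_16 → 5³ + 11³ = 125 + 1331 = 1456
1456 = (5,11,0)_16 → 5³ + 11³ + 0³ = 125 + 1331 + 0 = 1456  — 1456 already appeared earlier.

1456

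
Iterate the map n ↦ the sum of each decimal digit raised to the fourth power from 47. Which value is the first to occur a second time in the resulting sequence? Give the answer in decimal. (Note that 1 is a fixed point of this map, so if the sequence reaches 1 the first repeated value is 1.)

47 → 4⁴ + 7⁴ = 256 + 2401 = 2657
2657 → 2⁴ + 6⁴ + 5⁴ + 7⁴ = 16 + 1296 + 625 + 2401 = 4338
4338 → 4⁴ + 3⁴ + 3⁴ + 8⁴ = 256 + 81 + 81 + 4096 = 4514
4514 → 4⁴ + 5⁴ + 1⁴ + 4⁴ = 256 + 625 + 1 + 256 = 1138
1138 → 1⁴ + 1⁴ + 3⁴ + 8⁴ = 1 + 1 + 81 + 4096 = 4179
4179 → 4⁴ + 1⁴ + 7⁴ + 9⁴ = 256 + 1 + 2401 + 6561 = 9219
9219 → 9⁴ + 2⁴ + 1⁴ + 9⁴ = 6561 + 16 + 1 + 6561 = 13139
13139 → 1⁴ + 3⁴ + 1⁴ + 3⁴ + 9⁴ = 1 + 81 + 1 + 81 + 6561 = 6725
6725 → 6⁴ + 7⁴ + 2⁴ + 5⁴ = 1296 + 2401 + 16 + 625 = 4338  — 4338 already appeared earlier.

4338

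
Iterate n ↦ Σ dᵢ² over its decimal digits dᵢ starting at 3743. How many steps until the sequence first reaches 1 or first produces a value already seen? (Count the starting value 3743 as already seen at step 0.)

11

3743 → 3² + 7² + 4² + 3² = 9 + 49 + 16 + 9 = 83
83 → 8² + 3² = 64 + 9 = 73
73 → 7² + 3² = 49 + 9 = 58
58 → 5² + 8² = 25 + 64 = 89
89 → 8² + 9² = 64 + 81 = 145
145 → 1² + 4² + 5² = 1 + 16 + 25 = 42
42 → 4² + 2² = 16 + 4 = 20
20 → 2² + 0² = 4 + 0 = 4
4 → 4² = 16
16 → 1² + 6² = 1 + 36 = 37
37 → 3² + 7² = 9 + 49 = 58  — 58 repeats.
That took 11 steps.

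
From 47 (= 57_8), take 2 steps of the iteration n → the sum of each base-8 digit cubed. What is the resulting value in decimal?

47 = (5,7)_8 → 5³ + 7³ = 468
468 = (7,2,4)_8 → 7³ + 2³ + 4³ = 415

415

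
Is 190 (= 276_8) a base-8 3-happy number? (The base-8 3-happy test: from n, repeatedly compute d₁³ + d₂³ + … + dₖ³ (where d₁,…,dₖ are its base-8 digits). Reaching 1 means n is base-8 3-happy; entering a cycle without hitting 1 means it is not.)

190 = (2,7,6)_8 → 567
567 = (1,0,6,7)_8 → 560
560 = (1,0,6,0)_8 → 217
217 = (3,3,1)_8 → 55
55 = (6,7)_8 → 559
559 = (1,0,5,7)_8 → 469
469 = (7,2,5)_8 → 476
476 = (7,3,4)_8 → 434
434 = (6,6,2)_8 → 440
440 = (6,7,0)_8 → 559  — 559 already seen; the sequence cycles without reaching 1.

not base-8 3-happy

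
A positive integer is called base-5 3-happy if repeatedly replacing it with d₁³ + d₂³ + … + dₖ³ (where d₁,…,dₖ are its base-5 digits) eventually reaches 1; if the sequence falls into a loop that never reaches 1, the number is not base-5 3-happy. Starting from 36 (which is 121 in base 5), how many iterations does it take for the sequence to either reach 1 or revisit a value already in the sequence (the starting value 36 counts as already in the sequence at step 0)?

4

36 = (1,2,1)_5 → 1³ + 2³ + 1³ = 1 + 8 + 1 = 10
10 = (2,0)_5 → 2³ + 0³ = 8 + 0 = 8
8 = (1,3)_5 → 1³ + 3³ = 1 + 27 = 28
28 = (1,0,3)_5 → 1³ + 0³ + 3³ = 1 + 0 + 27 = 28  — 28 repeats.
That took 4 steps.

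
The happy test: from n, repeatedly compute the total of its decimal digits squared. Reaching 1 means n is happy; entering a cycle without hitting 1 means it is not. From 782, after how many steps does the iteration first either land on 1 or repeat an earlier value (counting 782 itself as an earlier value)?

782 → 7² + 8² + 2² = 49 + 64 + 4 = 117
117 → 1² + 1² + 7² = 1 + 1 + 49 = 51
51 → 5² + 1² = 25 + 1 = 26
26 → 2² + 6² = 4 + 36 = 40
40 → 4² + 0² = 16 + 0 = 16
16 → 1² + 6² = 1 + 36 = 37
37 → 3² + 7² = 9 + 49 = 58
58 → 5² + 8² = 25 + 64 = 89
89 → 8² + 9² = 64 + 81 = 145
145 → 1² + 4² + 5² = 1 + 16 + 25 = 42
42 → 4² + 2² = 16 + 4 = 20
20 → 2² + 0² = 4 + 0 = 4
4 → 4² = 16  — 16 repeats.
That took 13 steps.

13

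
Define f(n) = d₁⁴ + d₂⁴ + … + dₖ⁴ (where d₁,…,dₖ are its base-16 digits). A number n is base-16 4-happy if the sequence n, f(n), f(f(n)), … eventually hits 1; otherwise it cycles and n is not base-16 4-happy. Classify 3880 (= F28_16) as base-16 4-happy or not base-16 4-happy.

3880 = (15,2,8)_16 → 15⁴ + 2⁴ + 8⁴ = 54737
54737 = (13,5,13,1)_16 → 13⁴ + 5⁴ + 13⁴ + 1⁴ = 57748
57748 = (14,1,9,4)_16 → 14⁴ + 1⁴ + 9⁴ + 4⁴ = 45234
45234 = (11,0,11,2)_16 → 11⁴ + 0⁴ + 11⁴ + 2⁴ = 29298
29298 = (7,2,7,2)_16 → 7⁴ + 2⁴ + 7⁴ + 2⁴ = 4834
4834 = (1,2,14,2)_16 → 1⁴ + 2⁴ + 14⁴ + 2⁴ = 38449
38449 = (9,6,3,1)_16 → 9⁴ + 6⁴ + 3⁴ + 1⁴ = 7939
7939 = (1,15,0,3)_16 → 1⁴ + 15⁴ + 0⁴ + 3⁴ = 50707
50707 = (12,6,1,3)_16 → 12⁴ + 6⁴ + 1⁴ + 3⁴ = 22114
22114 = (5,6,6,2)_16 → 5⁴ + 6⁴ + 6⁴ + 2⁴ = 3233
3233 = (12,10,1)_16 → 12⁴ + 10⁴ + 1⁴ = 30737
30737 = (7,8,1,1)_16 → 7⁴ + 8⁴ + 1⁴ + 1⁴ = 6499
6499 = (1,9,6,3)_16 → 1⁴ + 9⁴ + 6⁴ + 3⁴ = 7939  — 7939 already seen; the sequence cycles without reaching 1.

not base-16 4-happy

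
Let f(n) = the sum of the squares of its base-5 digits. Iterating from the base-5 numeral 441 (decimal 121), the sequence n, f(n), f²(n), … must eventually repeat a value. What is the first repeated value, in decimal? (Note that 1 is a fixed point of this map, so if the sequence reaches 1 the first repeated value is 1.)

121 = (4,4,1)_5 → 4² + 4² + 1² = 33
33 = (1,1,3)_5 → 1² + 1² + 3² = 11
11 = (2,1)_5 → 2² + 1² = 5
5 = (1,0)_5 → 1² + 0² = 1  — reached the fixed point 1.
1 → 1, so 1 is the first repeated value.

1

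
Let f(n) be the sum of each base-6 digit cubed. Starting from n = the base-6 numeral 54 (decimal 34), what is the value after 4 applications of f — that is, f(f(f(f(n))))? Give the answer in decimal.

43

34 = (5,4)_6 → 5³ + 4³ = 125 + 64 = 189
189 = (5,1,3)_6 → 5³ + 1³ + 3³ = 125 + 1 + 27 = 153
153 = (4,1,3)_6 → 4³ + 1³ + 3³ = 64 + 1 + 27 = 92
92 = (2,3,2)_6 → 2³ + 3³ + 2³ = 8 + 27 + 8 = 43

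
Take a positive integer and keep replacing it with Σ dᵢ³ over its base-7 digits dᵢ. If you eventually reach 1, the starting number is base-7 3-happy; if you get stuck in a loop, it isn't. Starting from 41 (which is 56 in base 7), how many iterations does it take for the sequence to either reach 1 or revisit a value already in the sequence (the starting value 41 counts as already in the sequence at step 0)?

10

41 = (5,6)_7 → 5³ + 6³ = 125 + 216 = 341
341 = (6,6,5)_7 → 6³ + 6³ + 5³ = 216 + 216 + 125 = 557
557 = (1,4,2,4)_7 → 1³ + 4³ + 2³ + 4³ = 1 + 64 + 8 + 64 = 137
137 = (2,5,4)_7 → 2³ + 5³ + 4³ = 8 + 125 + 64 = 197
197 = (4,0,1)_7 → 4³ + 0³ + 1³ = 64 + 0 + 1 = 65
65 = (1,2,2)_7 → 1³ + 2³ + 2³ = 1 + 8 + 8 = 17
17 = (2,3)_7 → 2³ + 3³ = 8 + 27 = 35
35 = (5,0)_7 → 5³ + 0³ = 125 + 0 = 125
125 = (2,3,6)_7 → 2³ + 3³ + 6³ = 8 + 27 + 216 = 251
251 = (5,0,6)_7 → 5³ + 0³ + 6³ = 125 + 0 + 216 = 341  — 341 repeats.
That took 10 steps.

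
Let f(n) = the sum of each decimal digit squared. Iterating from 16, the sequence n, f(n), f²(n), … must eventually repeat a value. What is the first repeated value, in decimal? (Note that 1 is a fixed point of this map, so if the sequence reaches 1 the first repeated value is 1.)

16 → 1² + 6² = 37
37 → 3² + 7² = 58
58 → 5² + 8² = 89
89 → 8² + 9² = 145
145 → 1² + 4² + 5² = 42
42 → 4² + 2² = 20
20 → 2² + 0² = 4
4 → 4² = 16  — 16 already appeared earlier.

16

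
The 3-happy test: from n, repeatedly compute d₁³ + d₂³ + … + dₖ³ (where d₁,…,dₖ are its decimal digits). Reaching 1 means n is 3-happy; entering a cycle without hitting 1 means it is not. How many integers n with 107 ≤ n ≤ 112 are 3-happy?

1

107: 107 → 344 → 155 → 251 → 134 → 92 → 737 → 713 → 371 → 371  (repeats 371)
108: 108 → 513 → 153 → 153  (repeats 153)
109: 109 → 730 → 370 → 370  (repeats 370)
110: 110 → 2 → 8 → 512 → 134 → 92 → 737 → 713 → 371 → 371  (repeats 371)
111: 111 → 3 → 27 → 351 → 153 → 153  (repeats 153)
112: 112 → 10 → 1  (reaches 1)
3-happy: 112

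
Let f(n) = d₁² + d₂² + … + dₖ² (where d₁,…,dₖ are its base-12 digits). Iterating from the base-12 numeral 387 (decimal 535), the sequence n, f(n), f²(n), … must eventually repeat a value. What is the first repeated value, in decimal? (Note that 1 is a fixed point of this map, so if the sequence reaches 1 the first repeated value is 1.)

104

535 = (3,8,7)_12 → 3² + 8² + 7² = 9 + 64 + 49 = 122
122 = (10,2)_12 → 10² + 2² = 100 + 4 = 104
104 = (8,8)_12 → 8² + 8² = 64 + 64 = 128
128 = (10,8)_12 → 10² + 8² = 100 + 64 = 164
164 = (1,1,8)_12 → 1² + 1² + 8² = 1 + 1 + 64 = 66
66 = (5,6)_12 → 5² + 6² = 25 + 36 = 61
61 = (5,1)_12 → 5² + 1² = 25 + 1 = 26
26 = (2,2)_12 → 2² + 2² = 4 + 4 = 8
8 = (8)_12 → 8² = 64
64 = (5,4)_12 → 5² + 4² = 25 + 16 = 41
41 = (3,5)_12 → 3² + 5² = 9 + 25 = 34
34 = (2,10)_12 → 2² + 10² = 4 + 100 = 104  — 104 already appeared earlier.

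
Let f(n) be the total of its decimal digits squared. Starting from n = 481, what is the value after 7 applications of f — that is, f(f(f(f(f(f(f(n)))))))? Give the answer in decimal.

145

481 → 4² + 8² + 1² = 16 + 64 + 1 = 81
81 → 8² + 1² = 64 + 1 = 65
65 → 6² + 5² = 36 + 25 = 61
61 → 6² + 1² = 36 + 1 = 37
37 → 3² + 7² = 9 + 49 = 58
58 → 5² + 8² = 25 + 64 = 89
89 → 8² + 9² = 64 + 81 = 145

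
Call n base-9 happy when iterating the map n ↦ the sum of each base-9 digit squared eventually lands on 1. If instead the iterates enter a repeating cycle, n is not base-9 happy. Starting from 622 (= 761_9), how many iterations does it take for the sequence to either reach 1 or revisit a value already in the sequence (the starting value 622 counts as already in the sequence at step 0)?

622 = (7,6,1)_9 → 7² + 6² + 1² = 49 + 36 + 1 = 86
86 = (1,0,5)_9 → 1² + 0² + 5² = 1 + 0 + 25 = 26
26 = (2,8)_9 → 2² + 8² = 4 + 64 = 68
68 = (7,5)_9 → 7² + 5² = 49 + 25 = 74
74 = (8,2)_9 → 8² + 2² = 64 + 4 = 68  — 68 repeats.
That took 5 steps.

5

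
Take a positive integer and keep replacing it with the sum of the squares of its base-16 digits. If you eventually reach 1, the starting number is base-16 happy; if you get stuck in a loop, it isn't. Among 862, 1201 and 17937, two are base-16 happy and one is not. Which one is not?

17937

862: 862 → 230 → 232 → 260 → 17 → 2 → 4 → 16 → 1  — reaches 1 (base-16 happy)
1201: 1201 → 138 → 164 → 116 → 65 → 17 → 2 → 4 → 16 → 1  — reaches 1 (base-16 happy)
17937: 17937 → 54 → 45 → 173 → 269 → 170 → 200 → 208 → 169 → 181 → 146 → 85 → 50 → 13 → 169  — repeats 169 (not base-16 happy)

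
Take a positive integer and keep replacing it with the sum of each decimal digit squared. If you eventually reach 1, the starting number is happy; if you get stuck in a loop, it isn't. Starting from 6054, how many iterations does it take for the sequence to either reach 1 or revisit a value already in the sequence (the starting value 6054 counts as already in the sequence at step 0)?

6054 → 6² + 0² + 5² + 4² = 36 + 0 + 25 + 16 = 77
77 → 7² + 7² = 49 + 49 = 98
98 → 9² + 8² = 81 + 64 = 145
145 → 1² + 4² + 5² = 1 + 16 + 25 = 42
42 → 4² + 2² = 16 + 4 = 20
20 → 2² + 0² = 4 + 0 = 4
4 → 4² = 16
16 → 1² + 6² = 1 + 36 = 37
37 → 3² + 7² = 9 + 49 = 58
58 → 5² + 8² = 25 + 64 = 89
89 → 8² + 9² = 64 + 81 = 145  — 145 repeats.
That took 11 steps.

11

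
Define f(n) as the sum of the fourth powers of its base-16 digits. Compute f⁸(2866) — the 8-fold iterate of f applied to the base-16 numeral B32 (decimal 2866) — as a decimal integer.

17

2866 = (11,3,2)_16 → 11⁴ + 3⁴ + 2⁴ = 14641 + 81 + 16 = 14738
14738 = (3,9,9,2)_16 → 3⁴ + 9⁴ + 9⁴ + 2⁴ = 81 + 6561 + 6561 + 16 = 13219
13219 = (3,3,10,3)_16 → 3⁴ + 3⁴ + 10⁴ + 3⁴ = 81 + 81 + 10000 + 81 = 10243
10243 = (2,8,0,3)_16 → 2⁴ + 8⁴ + 0⁴ + 3⁴ = 16 + 4096 + 0 + 81 = 4193
4193 = (1,0,6,1)_16 → 1⁴ + 0⁴ + 6⁴ + 1⁴ = 1 + 0 + 1296 + 1 = 1298
1298 = (5,1,2)_16 → 5⁴ + 1⁴ + 2⁴ = 625 + 1 + 16 = 642
642 = (2,8,2)_16 → 2⁴ + 8⁴ + 2⁴ = 16 + 4096 + 16 = 4128
4128 = (1,0,2,0)_16 → 1⁴ + 0⁴ + 2⁴ + 0⁴ = 1 + 0 + 16 + 0 = 17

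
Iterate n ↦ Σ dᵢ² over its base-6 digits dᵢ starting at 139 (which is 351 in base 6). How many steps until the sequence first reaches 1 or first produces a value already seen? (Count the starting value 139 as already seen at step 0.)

139 = (3,5,1)_6 → 3² + 5² + 1² = 35
35 = (5,5)_6 → 5² + 5² = 50
50 = (1,2,2)_6 → 1² + 2² + 2² = 9
9 = (1,3)_6 → 1² + 3² = 10
10 = (1,4)_6 → 1² + 4² = 17
17 = (2,5)_6 → 2² + 5² = 29
29 = (4,5)_6 → 4² + 5² = 41
41 = (1,0,5)_6 → 1² + 0² + 5² = 26
26 = (4,2)_6 → 4² + 2² = 20
20 = (3,2)_6 → 3² + 2² = 13
13 = (2,1)_6 → 2² + 1² = 5
5 = (5)_6 → 5² = 25
25 = (4,1)_6 → 4² + 1² = 17  — 17 repeats.
That took 13 steps.

13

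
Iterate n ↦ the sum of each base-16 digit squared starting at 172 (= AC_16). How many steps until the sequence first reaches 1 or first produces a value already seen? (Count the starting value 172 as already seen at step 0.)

172 = (10,12)_16 → 10² + 12² = 100 + 144 = 244
244 = (15,4)_16 → 15² + 4² = 225 + 16 = 241
241 = (15,1)_16 → 15² + 1² = 225 + 1 = 226
226 = (14,2)_16 → 14² + 2² = 196 + 4 = 200
200 = (12,8)_16 → 12² + 8² = 144 + 64 = 208
208 = (13,0)_16 → 13² + 0² = 169 + 0 = 169
169 = (10,9)_16 → 10² + 9² = 100 + 81 = 181
181 = (11,5)_16 → 11² + 5² = 121 + 25 = 146
146 = (9,2)_16 → 9² + 2² = 81 + 4 = 85
85 = (5,5)_16 → 5² + 5² = 25 + 25 = 50
50 = (3,2)_16 → 3² + 2² = 9 + 4 = 13
13 = (13)_16 → 13² = 169  — 169 repeats.
That took 12 steps.

12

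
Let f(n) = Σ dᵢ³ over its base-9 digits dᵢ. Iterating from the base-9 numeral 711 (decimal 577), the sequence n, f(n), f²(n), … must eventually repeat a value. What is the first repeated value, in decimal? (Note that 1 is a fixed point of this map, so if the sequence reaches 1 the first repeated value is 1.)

1

577 = (7,1,1)_9 → 345
345 = (4,2,3)_9 → 99
99 = (1,2,0)_9 → 9
9 = (1,0)_9 → 1  — reached the fixed point 1.
1 → 1, so 1 is the first repeated value.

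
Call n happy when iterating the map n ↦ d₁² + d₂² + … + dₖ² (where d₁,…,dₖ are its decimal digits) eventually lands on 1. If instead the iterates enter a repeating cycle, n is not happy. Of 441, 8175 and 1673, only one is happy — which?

441: 441 → 33 → 18 → 65 → 61 → 37 → 58 → 89 → 145 → 42 → 20 → 4 → 16 → 37  — repeats 37 (not happy)
8175: 8175 → 139 → 91 → 82 → 68 → 100 → 1  — reaches 1 (happy)
1673: 1673 → 95 → 106 → 37 → 58 → 89 → 145 → 42 → 20 → 4 → 16 → 37  — repeats 37 (not happy)

8175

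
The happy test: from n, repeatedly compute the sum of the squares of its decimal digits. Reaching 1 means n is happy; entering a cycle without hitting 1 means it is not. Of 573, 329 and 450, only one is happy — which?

329

573: 573 → 83 → 73 → 58 → 89 → 145 → 42 → 20 → 4 → 16 → 37 → 58  — repeats 58 (not happy)
329: 329 → 94 → 97 → 130 → 10 → 1  — reaches 1 (happy)
450: 450 → 41 → 17 → 50 → 25 → 29 → 85 → 89 → 145 → 42 → 20 → 4 → 16 → 37 → 58 → 89  — repeats 89 (not happy)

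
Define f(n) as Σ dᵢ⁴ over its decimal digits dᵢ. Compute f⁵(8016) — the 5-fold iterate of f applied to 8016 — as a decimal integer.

9603

8016 → 8⁴ + 0⁴ + 1⁴ + 6⁴ = 5393
5393 → 5⁴ + 3⁴ + 9⁴ + 3⁴ = 7348
7348 → 7⁴ + 3⁴ + 4⁴ + 8⁴ = 6834
6834 → 6⁴ + 8⁴ + 3⁴ + 4⁴ = 5729
5729 → 5⁴ + 7⁴ + 2⁴ + 9⁴ = 9603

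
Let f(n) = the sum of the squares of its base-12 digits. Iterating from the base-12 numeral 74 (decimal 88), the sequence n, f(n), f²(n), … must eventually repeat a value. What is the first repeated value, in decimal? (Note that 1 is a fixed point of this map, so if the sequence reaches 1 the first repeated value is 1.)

65

88 = (7,4)_12 → 7² + 4² = 49 + 16 = 65
65 = (5,5)_12 → 5² + 5² = 25 + 25 = 50
50 = (4,2)_12 → 4² + 2² = 16 + 4 = 20
20 = (1,8)_12 → 1² + 8² = 1 + 64 = 65  — 65 already appeared earlier.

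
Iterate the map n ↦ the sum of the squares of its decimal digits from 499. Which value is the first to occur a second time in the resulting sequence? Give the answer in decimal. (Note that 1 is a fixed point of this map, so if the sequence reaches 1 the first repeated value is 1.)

37

499 → 4² + 9² + 9² = 16 + 81 + 81 = 178
178 → 1² + 7² + 8² = 1 + 49 + 64 = 114
114 → 1² + 1² + 4² = 1 + 1 + 16 = 18
18 → 1² + 8² = 1 + 64 = 65
65 → 6² + 5² = 36 + 25 = 61
61 → 6² + 1² = 36 + 1 = 37
37 → 3² + 7² = 9 + 49 = 58
58 → 5² + 8² = 25 + 64 = 89
89 → 8² + 9² = 64 + 81 = 145
145 → 1² + 4² + 5² = 1 + 16 + 25 = 42
42 → 4² + 2² = 16 + 4 = 20
20 → 2² + 0² = 4 + 0 = 4
4 → 4² = 16
16 → 1² + 6² = 1 + 36 = 37  — 37 already appeared earlier.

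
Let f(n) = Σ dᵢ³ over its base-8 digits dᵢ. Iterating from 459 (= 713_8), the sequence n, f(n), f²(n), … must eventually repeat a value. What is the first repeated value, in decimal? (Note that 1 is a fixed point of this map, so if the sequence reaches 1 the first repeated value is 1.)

459 = (7,1,3)_8 → 7³ + 1³ + 3³ = 343 + 1 + 27 = 371
371 = (5,6,3)_8 → 5³ + 6³ + 3³ = 125 + 216 + 27 = 368
368 = (5,6,0)_8 → 5³ + 6³ + 0³ = 125 + 216 + 0 = 341
341 = (5,2,5)_8 → 5³ + 2³ + 5³ = 125 + 8 + 125 = 258
258 = (4,0,2)_8 → 4³ + 0³ + 2³ = 64 + 0 + 8 = 72
72 = (1,1,0)_8 → 1³ + 1³ + 0³ = 1 + 1 + 0 = 2
2 = (2)_8 → 2³ = 8
8 = (1,0)_8 → 1³ + 0³ = 1 + 0 = 1  — reached the fixed point 1.
1 → 1, so 1 is the first repeated value.

1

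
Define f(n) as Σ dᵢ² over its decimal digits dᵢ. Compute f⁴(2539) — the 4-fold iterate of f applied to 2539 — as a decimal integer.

58

2539 → 2² + 5² + 3² + 9² = 119
119 → 1² + 1² + 9² = 83
83 → 8² + 3² = 73
73 → 7² + 3² = 58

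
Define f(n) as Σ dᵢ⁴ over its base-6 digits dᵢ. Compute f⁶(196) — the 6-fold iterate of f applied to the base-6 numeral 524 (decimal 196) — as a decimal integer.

196 = (5,2,4)_6 → 5⁴ + 2⁴ + 4⁴ = 897
897 = (4,0,5,3)_6 → 4⁴ + 0⁴ + 5⁴ + 3⁴ = 962
962 = (4,2,4,2)_6 → 4⁴ + 2⁴ + 4⁴ + 2⁴ = 544
544 = (2,3,0,4)_6 → 2⁴ + 3⁴ + 0⁴ + 4⁴ = 353
353 = (1,3,4,5)_6 → 1⁴ + 3⁴ + 4⁴ + 5⁴ = 963
963 = (4,2,4,3)_6 → 4⁴ + 2⁴ + 4⁴ + 3⁴ = 609

609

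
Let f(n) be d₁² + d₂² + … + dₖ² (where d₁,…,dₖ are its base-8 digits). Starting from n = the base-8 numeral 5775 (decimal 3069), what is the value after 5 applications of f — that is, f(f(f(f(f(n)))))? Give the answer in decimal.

3069 = (5,7,7,5)_8 → 5² + 7² + 7² + 5² = 148
148 = (2,2,4)_8 → 2² + 2² + 4² = 24
24 = (3,0)_8 → 3² + 0² = 9
9 = (1,1)_8 → 1² + 1² = 2
2 = (2)_8 → 2² = 4

4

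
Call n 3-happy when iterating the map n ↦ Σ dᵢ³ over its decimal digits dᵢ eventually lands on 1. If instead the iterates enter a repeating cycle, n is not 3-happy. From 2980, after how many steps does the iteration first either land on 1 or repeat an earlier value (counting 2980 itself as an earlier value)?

7

2980 → 2³ + 9³ + 8³ + 0³ = 8 + 729 + 512 + 0 = 1249
1249 → 1³ + 2³ + 4³ + 9³ = 1 + 8 + 64 + 729 = 802
802 → 8³ + 0³ + 2³ = 512 + 0 + 8 = 520
520 → 5³ + 2³ + 0³ = 125 + 8 + 0 = 133
133 → 1³ + 3³ + 3³ = 1 + 27 + 27 = 55
55 → 5³ + 5³ = 125 + 125 = 250
250 → 2³ + 5³ + 0³ = 8 + 125 + 0 = 133  — 133 repeats.
That took 7 steps.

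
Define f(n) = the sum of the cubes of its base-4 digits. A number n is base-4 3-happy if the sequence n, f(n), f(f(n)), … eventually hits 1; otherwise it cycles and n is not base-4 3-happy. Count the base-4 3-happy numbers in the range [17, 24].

1

17: 17 → 2 → 8 → 8  (repeats 8)
18: 18 → 9 → 9  (repeats 9)
19: 19 → 28 → 28  (repeats 28)
20: 20 → 2 → 8 → 8  (repeats 8)
21: 21 → 3 → 27 → 36 → 9 → 9  (repeats 9)
22: 22 → 10 → 16 → 1  (reaches 1)
23: 23 → 29 → 29  (repeats 29)
24: 24 → 9 → 9  (repeats 9)
base-4 3-happy: 22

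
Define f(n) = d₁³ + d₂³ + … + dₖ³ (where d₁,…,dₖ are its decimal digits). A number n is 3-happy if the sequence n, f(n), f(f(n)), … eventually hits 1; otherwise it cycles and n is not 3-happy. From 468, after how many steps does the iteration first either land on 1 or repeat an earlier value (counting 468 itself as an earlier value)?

5

468 → 4³ + 6³ + 8³ = 64 + 216 + 512 = 792
792 → 7³ + 9³ + 2³ = 343 + 729 + 8 = 1080
1080 → 1³ + 0³ + 8³ + 0³ = 1 + 0 + 512 + 0 = 513
513 → 5³ + 1³ + 3³ = 125 + 1 + 27 = 153
153 → 1³ + 5³ + 3³ = 1 + 125 + 27 = 153  — 153 repeats.
That took 5 steps.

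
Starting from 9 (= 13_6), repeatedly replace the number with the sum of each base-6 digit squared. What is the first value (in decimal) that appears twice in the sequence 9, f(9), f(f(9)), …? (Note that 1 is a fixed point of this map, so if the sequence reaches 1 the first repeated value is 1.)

9 = (1,3)_6 → 1² + 3² = 10
10 = (1,4)_6 → 1² + 4² = 17
17 = (2,5)_6 → 2² + 5² = 29
29 = (4,5)_6 → 4² + 5² = 41
41 = (1,0,5)_6 → 1² + 0² + 5² = 26
26 = (4,2)_6 → 4² + 2² = 20
20 = (3,2)_6 → 3² + 2² = 13
13 = (2,1)_6 → 2² + 1² = 5
5 = (5)_6 → 5² = 25
25 = (4,1)_6 → 4² + 1² = 17  — 17 already appeared earlier.

17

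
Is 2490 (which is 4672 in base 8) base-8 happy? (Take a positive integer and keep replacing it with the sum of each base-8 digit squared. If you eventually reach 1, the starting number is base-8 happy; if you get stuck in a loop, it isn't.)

2490 = (4,6,7,2)_8 → 4² + 6² + 7² + 2² = 105
105 = (1,5,1)_8 → 1² + 5² + 1² = 27
27 = (3,3)_8 → 3² + 3² = 18
18 = (2,2)_8 → 2² + 2² = 8
8 = (1,0)_8 → 1² + 0² = 1  — reached 1.

base-8 happy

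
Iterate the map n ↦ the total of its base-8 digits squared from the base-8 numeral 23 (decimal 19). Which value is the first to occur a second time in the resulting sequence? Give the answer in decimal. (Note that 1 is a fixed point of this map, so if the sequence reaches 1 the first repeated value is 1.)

13

19 = (2,3)_8 → 2² + 3² = 13
13 = (1,5)_8 → 1² + 5² = 26
26 = (3,2)_8 → 3² + 2² = 13  — 13 already appeared earlier.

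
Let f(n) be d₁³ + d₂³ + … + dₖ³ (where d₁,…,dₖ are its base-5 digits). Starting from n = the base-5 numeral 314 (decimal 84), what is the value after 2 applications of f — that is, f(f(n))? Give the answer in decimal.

84 = (3,1,4)_5 → 3³ + 1³ + 4³ = 92
92 = (3,3,2)_5 → 3³ + 3³ + 2³ = 62

62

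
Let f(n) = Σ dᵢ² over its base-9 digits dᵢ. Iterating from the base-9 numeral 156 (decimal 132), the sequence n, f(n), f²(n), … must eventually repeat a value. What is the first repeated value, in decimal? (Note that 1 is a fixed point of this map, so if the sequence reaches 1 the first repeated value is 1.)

132 = (1,5,6)_9 → 1² + 5² + 6² = 62
62 = (6,8)_9 → 6² + 8² = 100
100 = (1,2,1)_9 → 1² + 2² + 1² = 6
6 = (6)_9 → 6² = 36
36 = (4,0)_9 → 4² + 0² = 16
16 = (1,7)_9 → 1² + 7² = 50
50 = (5,5)_9 → 5² + 5² = 50  — 50 already appeared earlier.

50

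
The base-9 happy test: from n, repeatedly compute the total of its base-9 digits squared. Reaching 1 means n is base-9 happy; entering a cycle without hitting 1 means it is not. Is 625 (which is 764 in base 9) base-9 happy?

base-9 happy

625 = (7,6,4)_9 → 101
101 = (1,2,2)_9 → 9
9 = (1,0)_9 → 1  — reached 1.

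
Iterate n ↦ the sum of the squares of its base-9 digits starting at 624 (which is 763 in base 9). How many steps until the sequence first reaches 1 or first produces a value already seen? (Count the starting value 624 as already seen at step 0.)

624 = (7,6,3)_9 → 94
94 = (1,1,4)_9 → 18
18 = (2,0)_9 → 4
4 = (4)_9 → 16
16 = (1,7)_9 → 50
50 = (5,5)_9 → 50  — 50 repeats.
That took 6 steps.

6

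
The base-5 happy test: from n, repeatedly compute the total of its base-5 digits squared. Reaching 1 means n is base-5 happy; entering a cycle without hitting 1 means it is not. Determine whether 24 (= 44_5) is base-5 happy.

24 = (4,4)_5 → 4² + 4² = 16 + 16 = 32
32 = (1,1,2)_5 → 1² + 1² + 2² = 1 + 1 + 4 = 6
6 = (1,1)_5 → 1² + 1² = 1 + 1 = 2
2 = (2)_5 → 2² = 4
4 = (4)_5 → 4² = 16
16 = (3,1)_5 → 3² + 1² = 9 + 1 = 10
10 = (2,0)_5 → 2² + 0² = 4 + 0 = 4  — 4 already seen; the sequence cycles without reaching 1.

not base-5 happy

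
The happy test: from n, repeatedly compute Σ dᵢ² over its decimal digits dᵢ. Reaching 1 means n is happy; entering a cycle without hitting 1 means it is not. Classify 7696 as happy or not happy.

7696 → 7² + 6² + 9² + 6² = 49 + 36 + 81 + 36 = 202
202 → 2² + 0² + 2² = 4 + 0 + 4 = 8
8 → 8² = 64
64 → 6² + 4² = 36 + 16 = 52
52 → 5² + 2² = 25 + 4 = 29
29 → 2² + 9² = 4 + 81 = 85
85 → 8² + 5² = 64 + 25 = 89
89 → 8² + 9² = 64 + 81 = 145
145 → 1² + 4² + 5² = 1 + 16 + 25 = 42
42 → 4² + 2² = 16 + 4 = 20
20 → 2² + 0² = 4 + 0 = 4
4 → 4² = 16
16 → 1² + 6² = 1 + 36 = 37
37 → 3² + 7² = 9 + 49 = 58
58 → 5² + 8² = 25 + 64 = 89  — 89 already seen; the sequence cycles without reaching 1.

not happy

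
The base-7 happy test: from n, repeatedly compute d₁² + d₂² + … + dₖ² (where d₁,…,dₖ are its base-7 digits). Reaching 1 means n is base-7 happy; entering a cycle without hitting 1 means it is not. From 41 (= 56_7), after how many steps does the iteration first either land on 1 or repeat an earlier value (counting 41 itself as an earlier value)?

41 = (5,6)_7 → 5² + 6² = 25 + 36 = 61
61 = (1,1,5)_7 → 1² + 1² + 5² = 1 + 1 + 25 = 27
27 = (3,6)_7 → 3² + 6² = 9 + 36 = 45
45 = (6,3)_7 → 6² + 3² = 36 + 9 = 45  — 45 repeats.
That took 4 steps.

4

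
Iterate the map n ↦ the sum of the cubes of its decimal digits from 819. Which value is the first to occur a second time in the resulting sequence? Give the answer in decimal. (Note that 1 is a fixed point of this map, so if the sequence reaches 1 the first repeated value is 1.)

153

819 → 1242
1242 → 81
81 → 513
513 → 153
153 → 153  — 153 already appeared earlier.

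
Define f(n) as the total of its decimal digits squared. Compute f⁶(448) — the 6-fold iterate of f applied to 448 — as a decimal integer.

448 → 96
96 → 117
117 → 51
51 → 26
26 → 40
40 → 16

16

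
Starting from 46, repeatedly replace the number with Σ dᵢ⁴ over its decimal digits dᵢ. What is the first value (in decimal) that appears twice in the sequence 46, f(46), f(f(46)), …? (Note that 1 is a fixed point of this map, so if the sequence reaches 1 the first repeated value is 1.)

8208

46 → 4⁴ + 6⁴ = 1552
1552 → 1⁴ + 5⁴ + 5⁴ + 2⁴ = 1267
1267 → 1⁴ + 2⁴ + 6⁴ + 7⁴ = 3714
3714 → 3⁴ + 7⁴ + 1⁴ + 4⁴ = 2739
2739 → 2⁴ + 7⁴ + 3⁴ + 9⁴ = 9059
9059 → 9⁴ + 0⁴ + 5⁴ + 9⁴ = 13747
13747 → 1⁴ + 3⁴ + 7⁴ + 4⁴ + 7⁴ = 5140
5140 → 5⁴ + 1⁴ + 4⁴ + 0⁴ = 882
882 → 8⁴ + 8⁴ + 2⁴ = 8208
8208 → 8⁴ + 2⁴ + 0⁴ + 8⁴ = 8208  — 8208 already appeared earlier.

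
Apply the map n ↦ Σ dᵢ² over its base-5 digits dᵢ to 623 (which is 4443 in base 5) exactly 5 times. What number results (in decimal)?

623 = (4,4,4,3)_5 → 4² + 4² + 4² + 3² = 16 + 16 + 16 + 9 = 57
57 = (2,1,2)_5 → 2² + 1² + 2² = 4 + 1 + 4 = 9
9 = (1,4)_5 → 1² + 4² = 1 + 16 = 17
17 = (3,2)_5 → 3² + 2² = 9 + 4 = 13
13 = (2,3)_5 → 2² + 3² = 4 + 9 = 13

13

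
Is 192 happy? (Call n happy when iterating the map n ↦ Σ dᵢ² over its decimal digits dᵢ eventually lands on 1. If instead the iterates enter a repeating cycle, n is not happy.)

happy

192 → 86
86 → 100
100 → 1  — reached 1.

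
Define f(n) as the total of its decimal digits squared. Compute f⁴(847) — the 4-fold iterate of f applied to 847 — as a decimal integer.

1

847 → 8² + 4² + 7² = 129
129 → 1² + 2² + 9² = 86
86 → 8² + 6² = 100
100 → 1² + 0² + 0² = 1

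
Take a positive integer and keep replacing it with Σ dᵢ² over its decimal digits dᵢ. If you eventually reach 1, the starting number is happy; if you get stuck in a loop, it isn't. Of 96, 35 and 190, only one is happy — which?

190

96: 96 → 117 → 51 → 26 → 40 → 16 → 37 → 58 → 89 → 145 → 42 → 20 → 4 → 16  — repeats 16 (not happy)
35: 35 → 34 → 25 → 29 → 85 → 89 → 145 → 42 → 20 → 4 → 16 → 37 → 58 → 89  — repeats 89 (not happy)
190: 190 → 82 → 68 → 100 → 1  — reaches 1 (happy)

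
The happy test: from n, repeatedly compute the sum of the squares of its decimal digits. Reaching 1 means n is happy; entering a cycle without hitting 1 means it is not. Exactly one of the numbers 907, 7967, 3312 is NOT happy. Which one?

7967

907: 907 → 130 → 10 → 1  — reaches 1 (happy)
7967: 7967 → 215 → 30 → 9 → 81 → 65 → 61 → 37 → 58 → 89 → 145 → 42 → 20 → 4 → 16 → 37  — repeats 37 (not happy)
3312: 3312 → 23 → 13 → 10 → 1  — reaches 1 (happy)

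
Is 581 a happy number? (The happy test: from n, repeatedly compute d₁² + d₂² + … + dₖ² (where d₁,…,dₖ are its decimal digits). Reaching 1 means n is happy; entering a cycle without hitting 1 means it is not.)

581 → 5² + 8² + 1² = 90
90 → 9² + 0² = 81
81 → 8² + 1² = 65
65 → 6² + 5² = 61
61 → 6² + 1² = 37
37 → 3² + 7² = 58
58 → 5² + 8² = 89
89 → 8² + 9² = 145
145 → 1² + 4² + 5² = 42
42 → 4² + 2² = 20
20 → 2² + 0² = 4
4 → 4² = 16
16 → 1² + 6² = 37  — 37 already seen; the sequence cycles without reaching 1.

not happy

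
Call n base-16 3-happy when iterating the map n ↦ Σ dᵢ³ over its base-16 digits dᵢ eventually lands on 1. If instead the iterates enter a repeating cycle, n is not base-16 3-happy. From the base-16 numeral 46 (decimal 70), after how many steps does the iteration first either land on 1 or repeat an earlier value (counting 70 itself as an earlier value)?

70 = (4,6)_16 → 4³ + 6³ = 64 + 216 = 280
280 = (1,1,8)_16 → 1³ + 1³ + 8³ = 1 + 1 + 512 = 514
514 = (2,0,2)_16 → 2³ + 0³ + 2³ = 8 + 0 + 8 = 16
16 = (1,0)_16 → 1³ + 0³ = 1 + 0 = 1  — reached 1.
That took 4 steps.

4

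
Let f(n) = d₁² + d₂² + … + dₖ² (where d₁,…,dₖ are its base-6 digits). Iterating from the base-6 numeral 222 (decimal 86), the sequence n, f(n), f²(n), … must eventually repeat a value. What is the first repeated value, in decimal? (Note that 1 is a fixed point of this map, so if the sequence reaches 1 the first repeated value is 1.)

20

86 = (2,2,2)_6 → 2² + 2² + 2² = 4 + 4 + 4 = 12
12 = (2,0)_6 → 2² + 0² = 4 + 0 = 4
4 = (4)_6 → 4² = 16
16 = (2,4)_6 → 2² + 4² = 4 + 16 = 20
20 = (3,2)_6 → 3² + 2² = 9 + 4 = 13
13 = (2,1)_6 → 2² + 1² = 4 + 1 = 5
5 = (5)_6 → 5² = 25
25 = (4,1)_6 → 4² + 1² = 16 + 1 = 17
17 = (2,5)_6 → 2² + 5² = 4 + 25 = 29
29 = (4,5)_6 → 4² + 5² = 16 + 25 = 41
41 = (1,0,5)_6 → 1² + 0² + 5² = 1 + 0 + 25 = 26
26 = (4,2)_6 → 4² + 2² = 16 + 4 = 20  — 20 already appeared earlier.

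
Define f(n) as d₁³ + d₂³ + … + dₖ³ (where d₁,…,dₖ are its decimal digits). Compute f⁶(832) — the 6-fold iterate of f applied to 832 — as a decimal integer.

832 → 547
547 → 532
532 → 160
160 → 217
217 → 352
352 → 160

160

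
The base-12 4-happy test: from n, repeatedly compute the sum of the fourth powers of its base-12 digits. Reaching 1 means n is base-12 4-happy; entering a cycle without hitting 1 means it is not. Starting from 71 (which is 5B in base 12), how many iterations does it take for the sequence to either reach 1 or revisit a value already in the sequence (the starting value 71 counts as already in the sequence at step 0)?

71 = (5,11)_12 → 5⁴ + 11⁴ = 625 + 14641 = 15266
15266 = (8,10,0,2)_12 → 8⁴ + 10⁴ + 0⁴ + 2⁴ = 4096 + 10000 + 0 + 16 = 14112
14112 = (8,2,0,0)_12 → 8⁴ + 2⁴ + 0⁴ + 0⁴ = 4096 + 16 + 0 + 0 = 4112
4112 = (2,4,6,8)_12 → 2⁴ + 4⁴ + 6⁴ + 8⁴ = 16 + 256 + 1296 + 4096 = 5664
5664 = (3,3,4,0)_12 → 3⁴ + 3⁴ + 4⁴ + 0⁴ = 81 + 81 + 256 + 0 = 418
418 = (2,10,10)_12 → 2⁴ + 10⁴ + 10⁴ = 16 + 10000 + 10000 = 20016
20016 = (11,7,0,0)_12 → 11⁴ + 7⁴ + 0⁴ + 0⁴ = 14641 + 2401 + 0 + 0 = 17042
17042 = (9,10,4,2)_12 → 9⁴ + 10⁴ + 4⁴ + 2⁴ = 6561 + 10000 + 256 + 16 = 16833
16833 = (9,8,10,9)_12 → 9⁴ + 8⁴ + 10⁴ + 9⁴ = 6561 + 4096 + 10000 + 6561 = 27218
27218 = (1,3,9,0,2)_12 → 1⁴ + 3⁴ + 9⁴ + 0⁴ + 2⁴ = 1 + 81 + 6561 + 0 + 16 = 6659
6659 = (3,10,2,11)_12 → 3⁴ + 10⁴ + 2⁴ + 11⁴ = 81 + 10000 + 16 + 14641 = 24738
24738 = (1,2,3,9,6)_12 → 1⁴ + 2⁴ + 3⁴ + 9⁴ + 6⁴ = 1 + 16 + 81 + 6561 + 1296 = 7955
7955 = (4,7,2,11)_12 → 4⁴ + 7⁴ + 2⁴ + 11⁴ = 256 + 2401 + 16 + 14641 = 17314
17314 = (10,0,2,10)_12 → 10⁴ + 0⁴ + 2⁴ + 10⁴ = 10000 + 0 + 16 + 10000 = 20016  — 20016 repeats.
That took 14 steps.

14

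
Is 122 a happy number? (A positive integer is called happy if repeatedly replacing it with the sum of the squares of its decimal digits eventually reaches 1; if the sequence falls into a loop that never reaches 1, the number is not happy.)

122 → 1² + 2² + 2² = 9
9 → 9² = 81
81 → 8² + 1² = 65
65 → 6² + 5² = 61
61 → 6² + 1² = 37
37 → 3² + 7² = 58
58 → 5² + 8² = 89
89 → 8² + 9² = 145
145 → 1² + 4² + 5² = 42
42 → 4² + 2² = 20
20 → 2² + 0² = 4
4 → 4² = 16
16 → 1² + 6² = 37  — 37 already seen; the sequence cycles without reaching 1.

not happy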